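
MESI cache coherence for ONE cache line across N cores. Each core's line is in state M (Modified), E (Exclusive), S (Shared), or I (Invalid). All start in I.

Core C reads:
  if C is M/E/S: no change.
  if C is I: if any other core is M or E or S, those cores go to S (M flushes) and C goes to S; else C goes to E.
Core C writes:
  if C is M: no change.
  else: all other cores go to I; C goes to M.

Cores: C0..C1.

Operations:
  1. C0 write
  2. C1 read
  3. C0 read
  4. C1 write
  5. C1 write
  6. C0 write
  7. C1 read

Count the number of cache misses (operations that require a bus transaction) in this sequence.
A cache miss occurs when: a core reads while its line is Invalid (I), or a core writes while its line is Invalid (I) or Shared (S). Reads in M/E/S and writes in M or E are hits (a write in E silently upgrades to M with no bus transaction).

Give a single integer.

Op 1: C0 write [C0 write: invalidate none -> C0=M] -> [M,I] [MISS #1: write from I]
Op 2: C1 read [C1 read from I: others=['C0=M'] -> C1=S, others downsized to S] -> [S,S] [MISS #2: read from I]
Op 3: C0 read [C0 read: already in S, no change] -> [S,S] [hit: read from S]
Op 4: C1 write [C1 write: invalidate ['C0=S'] -> C1=M] -> [I,M] [MISS #3: write from S]
Op 5: C1 write [C1 write: already M (modified), no change] -> [I,M] [hit: write from M]
Op 6: C0 write [C0 write: invalidate ['C1=M'] -> C0=M] -> [M,I] [MISS #4: write from I]
Op 7: C1 read [C1 read from I: others=['C0=M'] -> C1=S, others downsized to S] -> [S,S] [MISS #5: read from I]

Answer: 5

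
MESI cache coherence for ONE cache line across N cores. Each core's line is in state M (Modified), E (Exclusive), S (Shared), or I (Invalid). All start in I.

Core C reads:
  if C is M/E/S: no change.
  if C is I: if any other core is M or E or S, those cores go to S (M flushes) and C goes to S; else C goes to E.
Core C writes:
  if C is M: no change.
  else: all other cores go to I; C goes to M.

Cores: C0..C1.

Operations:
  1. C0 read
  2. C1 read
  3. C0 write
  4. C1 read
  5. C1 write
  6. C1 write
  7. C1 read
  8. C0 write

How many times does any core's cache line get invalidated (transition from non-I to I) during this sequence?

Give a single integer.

Answer: 3

Derivation:
Op 1: C0 read [C0 read from I: no other sharers -> C0=E (exclusive)] -> [E,I] (invalidations this op: 0; running total: 0)
Op 2: C1 read [C1 read from I: others=['C0=E'] -> C1=S, others downsized to S] -> [S,S] (invalidations this op: 0; running total: 0)
Op 3: C0 write [C0 write: invalidate ['C1=S'] -> C0=M] -> [M,I] (invalidations this op: 1; running total: 1)
Op 4: C1 read [C1 read from I: others=['C0=M'] -> C1=S, others downsized to S] -> [S,S] (invalidations this op: 0; running total: 1)
Op 5: C1 write [C1 write: invalidate ['C0=S'] -> C1=M] -> [I,M] (invalidations this op: 1; running total: 2)
Op 6: C1 write [C1 write: already M (modified), no change] -> [I,M] (invalidations this op: 0; running total: 2)
Op 7: C1 read [C1 read: already in M, no change] -> [I,M] (invalidations this op: 0; running total: 2)
Op 8: C0 write [C0 write: invalidate ['C1=M'] -> C0=M] -> [M,I] (invalidations this op: 1; running total: 3)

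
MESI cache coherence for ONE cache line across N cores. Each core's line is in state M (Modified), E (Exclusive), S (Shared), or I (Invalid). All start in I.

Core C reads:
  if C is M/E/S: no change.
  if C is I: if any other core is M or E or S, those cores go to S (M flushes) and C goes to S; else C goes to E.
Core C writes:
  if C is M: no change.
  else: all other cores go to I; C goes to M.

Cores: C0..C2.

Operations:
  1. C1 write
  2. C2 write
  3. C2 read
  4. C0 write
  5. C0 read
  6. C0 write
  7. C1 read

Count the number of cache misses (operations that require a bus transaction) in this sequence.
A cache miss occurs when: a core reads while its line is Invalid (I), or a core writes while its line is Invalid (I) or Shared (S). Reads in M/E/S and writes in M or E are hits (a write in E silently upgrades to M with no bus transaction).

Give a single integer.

Answer: 4

Derivation:
Op 1: C1 write [C1 write: invalidate none -> C1=M] -> [I,M,I] [MISS #1: write from I]
Op 2: C2 write [C2 write: invalidate ['C1=M'] -> C2=M] -> [I,I,M] [MISS #2: write from I]
Op 3: C2 read [C2 read: already in M, no change] -> [I,I,M] [hit: read from M]
Op 4: C0 write [C0 write: invalidate ['C2=M'] -> C0=M] -> [M,I,I] [MISS #3: write from I]
Op 5: C0 read [C0 read: already in M, no change] -> [M,I,I] [hit: read from M]
Op 6: C0 write [C0 write: already M (modified), no change] -> [M,I,I] [hit: write from M]
Op 7: C1 read [C1 read from I: others=['C0=M'] -> C1=S, others downsized to S] -> [S,S,I] [MISS #4: read from I]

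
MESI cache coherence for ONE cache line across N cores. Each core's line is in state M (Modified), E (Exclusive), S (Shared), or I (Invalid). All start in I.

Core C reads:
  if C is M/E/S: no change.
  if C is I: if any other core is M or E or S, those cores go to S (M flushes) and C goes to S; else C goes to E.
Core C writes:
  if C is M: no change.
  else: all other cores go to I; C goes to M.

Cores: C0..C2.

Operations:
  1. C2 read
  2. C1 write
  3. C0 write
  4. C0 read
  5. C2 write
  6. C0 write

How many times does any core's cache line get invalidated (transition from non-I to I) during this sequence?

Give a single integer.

Answer: 4

Derivation:
Op 1: C2 read [C2 read from I: no other sharers -> C2=E (exclusive)] -> [I,I,E] (invalidations this op: 0; running total: 0)
Op 2: C1 write [C1 write: invalidate ['C2=E'] -> C1=M] -> [I,M,I] (invalidations this op: 1; running total: 1)
Op 3: C0 write [C0 write: invalidate ['C1=M'] -> C0=M] -> [M,I,I] (invalidations this op: 1; running total: 2)
Op 4: C0 read [C0 read: already in M, no change] -> [M,I,I] (invalidations this op: 0; running total: 2)
Op 5: C2 write [C2 write: invalidate ['C0=M'] -> C2=M] -> [I,I,M] (invalidations this op: 1; running total: 3)
Op 6: C0 write [C0 write: invalidate ['C2=M'] -> C0=M] -> [M,I,I] (invalidations this op: 1; running total: 4)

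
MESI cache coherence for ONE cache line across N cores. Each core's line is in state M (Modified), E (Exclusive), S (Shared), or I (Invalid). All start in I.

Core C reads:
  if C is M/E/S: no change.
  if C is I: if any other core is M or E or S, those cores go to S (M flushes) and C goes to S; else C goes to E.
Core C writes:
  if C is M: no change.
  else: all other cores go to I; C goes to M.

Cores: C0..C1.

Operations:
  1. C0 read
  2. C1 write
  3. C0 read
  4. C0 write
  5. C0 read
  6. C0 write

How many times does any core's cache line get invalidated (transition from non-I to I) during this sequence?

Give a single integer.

Answer: 2

Derivation:
Op 1: C0 read [C0 read from I: no other sharers -> C0=E (exclusive)] -> [E,I] (invalidations this op: 0; running total: 0)
Op 2: C1 write [C1 write: invalidate ['C0=E'] -> C1=M] -> [I,M] (invalidations this op: 1; running total: 1)
Op 3: C0 read [C0 read from I: others=['C1=M'] -> C0=S, others downsized to S] -> [S,S] (invalidations this op: 0; running total: 1)
Op 4: C0 write [C0 write: invalidate ['C1=S'] -> C0=M] -> [M,I] (invalidations this op: 1; running total: 2)
Op 5: C0 read [C0 read: already in M, no change] -> [M,I] (invalidations this op: 0; running total: 2)
Op 6: C0 write [C0 write: already M (modified), no change] -> [M,I] (invalidations this op: 0; running total: 2)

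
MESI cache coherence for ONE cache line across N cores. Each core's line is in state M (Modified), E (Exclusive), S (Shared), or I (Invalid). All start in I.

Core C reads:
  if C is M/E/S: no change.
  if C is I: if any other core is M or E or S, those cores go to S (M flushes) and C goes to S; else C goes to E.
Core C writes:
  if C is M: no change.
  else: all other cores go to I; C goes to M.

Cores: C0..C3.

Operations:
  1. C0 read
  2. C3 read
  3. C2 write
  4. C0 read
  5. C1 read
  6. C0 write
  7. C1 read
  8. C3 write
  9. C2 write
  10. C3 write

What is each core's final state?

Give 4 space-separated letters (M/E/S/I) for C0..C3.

Op 1: C0 read [C0 read from I: no other sharers -> C0=E (exclusive)] -> [E,I,I,I]
Op 2: C3 read [C3 read from I: others=['C0=E'] -> C3=S, others downsized to S] -> [S,I,I,S]
Op 3: C2 write [C2 write: invalidate ['C0=S', 'C3=S'] -> C2=M] -> [I,I,M,I]
Op 4: C0 read [C0 read from I: others=['C2=M'] -> C0=S, others downsized to S] -> [S,I,S,I]
Op 5: C1 read [C1 read from I: others=['C0=S', 'C2=S'] -> C1=S, others downsized to S] -> [S,S,S,I]
Op 6: C0 write [C0 write: invalidate ['C1=S', 'C2=S'] -> C0=M] -> [M,I,I,I]
Op 7: C1 read [C1 read from I: others=['C0=M'] -> C1=S, others downsized to S] -> [S,S,I,I]
Op 8: C3 write [C3 write: invalidate ['C0=S', 'C1=S'] -> C3=M] -> [I,I,I,M]
Op 9: C2 write [C2 write: invalidate ['C3=M'] -> C2=M] -> [I,I,M,I]
Op 10: C3 write [C3 write: invalidate ['C2=M'] -> C3=M] -> [I,I,I,M]

Answer: I I I M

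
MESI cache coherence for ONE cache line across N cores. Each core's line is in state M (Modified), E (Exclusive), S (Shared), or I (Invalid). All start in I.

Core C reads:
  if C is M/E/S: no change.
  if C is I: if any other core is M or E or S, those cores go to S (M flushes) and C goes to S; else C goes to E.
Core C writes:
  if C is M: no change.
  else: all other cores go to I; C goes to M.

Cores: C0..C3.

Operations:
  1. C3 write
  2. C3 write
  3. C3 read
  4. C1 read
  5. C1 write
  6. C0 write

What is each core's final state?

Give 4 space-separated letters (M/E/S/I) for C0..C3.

Answer: M I I I

Derivation:
Op 1: C3 write [C3 write: invalidate none -> C3=M] -> [I,I,I,M]
Op 2: C3 write [C3 write: already M (modified), no change] -> [I,I,I,M]
Op 3: C3 read [C3 read: already in M, no change] -> [I,I,I,M]
Op 4: C1 read [C1 read from I: others=['C3=M'] -> C1=S, others downsized to S] -> [I,S,I,S]
Op 5: C1 write [C1 write: invalidate ['C3=S'] -> C1=M] -> [I,M,I,I]
Op 6: C0 write [C0 write: invalidate ['C1=M'] -> C0=M] -> [M,I,I,I]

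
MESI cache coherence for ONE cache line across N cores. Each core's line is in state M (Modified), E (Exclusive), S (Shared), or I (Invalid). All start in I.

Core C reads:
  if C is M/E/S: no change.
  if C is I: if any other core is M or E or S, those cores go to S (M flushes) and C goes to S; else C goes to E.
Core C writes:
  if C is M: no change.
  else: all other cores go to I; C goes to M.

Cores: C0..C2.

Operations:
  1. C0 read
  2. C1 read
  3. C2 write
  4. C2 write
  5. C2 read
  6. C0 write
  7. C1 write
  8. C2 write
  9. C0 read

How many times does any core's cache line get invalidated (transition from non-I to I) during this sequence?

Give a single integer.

Answer: 5

Derivation:
Op 1: C0 read [C0 read from I: no other sharers -> C0=E (exclusive)] -> [E,I,I] (invalidations this op: 0; running total: 0)
Op 2: C1 read [C1 read from I: others=['C0=E'] -> C1=S, others downsized to S] -> [S,S,I] (invalidations this op: 0; running total: 0)
Op 3: C2 write [C2 write: invalidate ['C0=S', 'C1=S'] -> C2=M] -> [I,I,M] (invalidations this op: 2; running total: 2)
Op 4: C2 write [C2 write: already M (modified), no change] -> [I,I,M] (invalidations this op: 0; running total: 2)
Op 5: C2 read [C2 read: already in M, no change] -> [I,I,M] (invalidations this op: 0; running total: 2)
Op 6: C0 write [C0 write: invalidate ['C2=M'] -> C0=M] -> [M,I,I] (invalidations this op: 1; running total: 3)
Op 7: C1 write [C1 write: invalidate ['C0=M'] -> C1=M] -> [I,M,I] (invalidations this op: 1; running total: 4)
Op 8: C2 write [C2 write: invalidate ['C1=M'] -> C2=M] -> [I,I,M] (invalidations this op: 1; running total: 5)
Op 9: C0 read [C0 read from I: others=['C2=M'] -> C0=S, others downsized to S] -> [S,I,S] (invalidations this op: 0; running total: 5)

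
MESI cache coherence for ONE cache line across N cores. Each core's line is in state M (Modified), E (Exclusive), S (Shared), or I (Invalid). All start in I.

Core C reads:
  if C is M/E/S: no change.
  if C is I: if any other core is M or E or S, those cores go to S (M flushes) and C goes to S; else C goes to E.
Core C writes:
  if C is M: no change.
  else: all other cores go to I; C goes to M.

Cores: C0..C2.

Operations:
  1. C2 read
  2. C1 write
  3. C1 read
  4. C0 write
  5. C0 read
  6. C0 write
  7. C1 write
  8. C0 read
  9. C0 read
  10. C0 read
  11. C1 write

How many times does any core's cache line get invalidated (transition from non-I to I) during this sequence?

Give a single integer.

Answer: 4

Derivation:
Op 1: C2 read [C2 read from I: no other sharers -> C2=E (exclusive)] -> [I,I,E] (invalidations this op: 0; running total: 0)
Op 2: C1 write [C1 write: invalidate ['C2=E'] -> C1=M] -> [I,M,I] (invalidations this op: 1; running total: 1)
Op 3: C1 read [C1 read: already in M, no change] -> [I,M,I] (invalidations this op: 0; running total: 1)
Op 4: C0 write [C0 write: invalidate ['C1=M'] -> C0=M] -> [M,I,I] (invalidations this op: 1; running total: 2)
Op 5: C0 read [C0 read: already in M, no change] -> [M,I,I] (invalidations this op: 0; running total: 2)
Op 6: C0 write [C0 write: already M (modified), no change] -> [M,I,I] (invalidations this op: 0; running total: 2)
Op 7: C1 write [C1 write: invalidate ['C0=M'] -> C1=M] -> [I,M,I] (invalidations this op: 1; running total: 3)
Op 8: C0 read [C0 read from I: others=['C1=M'] -> C0=S, others downsized to S] -> [S,S,I] (invalidations this op: 0; running total: 3)
Op 9: C0 read [C0 read: already in S, no change] -> [S,S,I] (invalidations this op: 0; running total: 3)
Op 10: C0 read [C0 read: already in S, no change] -> [S,S,I] (invalidations this op: 0; running total: 3)
Op 11: C1 write [C1 write: invalidate ['C0=S'] -> C1=M] -> [I,M,I] (invalidations this op: 1; running total: 4)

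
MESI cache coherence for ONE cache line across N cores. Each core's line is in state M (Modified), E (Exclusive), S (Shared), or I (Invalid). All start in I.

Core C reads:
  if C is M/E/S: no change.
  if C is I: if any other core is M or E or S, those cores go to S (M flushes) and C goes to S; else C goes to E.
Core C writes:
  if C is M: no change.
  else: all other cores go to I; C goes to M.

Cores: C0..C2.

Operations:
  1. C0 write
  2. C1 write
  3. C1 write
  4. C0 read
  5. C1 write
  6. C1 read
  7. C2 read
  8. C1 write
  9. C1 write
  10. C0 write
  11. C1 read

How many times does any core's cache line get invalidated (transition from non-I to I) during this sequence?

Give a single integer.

Op 1: C0 write [C0 write: invalidate none -> C0=M] -> [M,I,I] (invalidations this op: 0; running total: 0)
Op 2: C1 write [C1 write: invalidate ['C0=M'] -> C1=M] -> [I,M,I] (invalidations this op: 1; running total: 1)
Op 3: C1 write [C1 write: already M (modified), no change] -> [I,M,I] (invalidations this op: 0; running total: 1)
Op 4: C0 read [C0 read from I: others=['C1=M'] -> C0=S, others downsized to S] -> [S,S,I] (invalidations this op: 0; running total: 1)
Op 5: C1 write [C1 write: invalidate ['C0=S'] -> C1=M] -> [I,M,I] (invalidations this op: 1; running total: 2)
Op 6: C1 read [C1 read: already in M, no change] -> [I,M,I] (invalidations this op: 0; running total: 2)
Op 7: C2 read [C2 read from I: others=['C1=M'] -> C2=S, others downsized to S] -> [I,S,S] (invalidations this op: 0; running total: 2)
Op 8: C1 write [C1 write: invalidate ['C2=S'] -> C1=M] -> [I,M,I] (invalidations this op: 1; running total: 3)
Op 9: C1 write [C1 write: already M (modified), no change] -> [I,M,I] (invalidations this op: 0; running total: 3)
Op 10: C0 write [C0 write: invalidate ['C1=M'] -> C0=M] -> [M,I,I] (invalidations this op: 1; running total: 4)
Op 11: C1 read [C1 read from I: others=['C0=M'] -> C1=S, others downsized to S] -> [S,S,I] (invalidations this op: 0; running total: 4)

Answer: 4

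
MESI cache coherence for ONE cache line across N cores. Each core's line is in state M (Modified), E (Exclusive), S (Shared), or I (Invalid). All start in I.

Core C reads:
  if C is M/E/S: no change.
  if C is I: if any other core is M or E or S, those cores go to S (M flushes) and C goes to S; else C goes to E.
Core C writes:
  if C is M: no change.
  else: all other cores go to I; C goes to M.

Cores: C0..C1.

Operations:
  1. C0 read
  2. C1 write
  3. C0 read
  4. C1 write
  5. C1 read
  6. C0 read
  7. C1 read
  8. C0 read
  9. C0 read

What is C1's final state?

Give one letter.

Op 1: C0 read [C0 read from I: no other sharers -> C0=E (exclusive)] -> [E,I]
Op 2: C1 write [C1 write: invalidate ['C0=E'] -> C1=M] -> [I,M]
Op 3: C0 read [C0 read from I: others=['C1=M'] -> C0=S, others downsized to S] -> [S,S]
Op 4: C1 write [C1 write: invalidate ['C0=S'] -> C1=M] -> [I,M]
Op 5: C1 read [C1 read: already in M, no change] -> [I,M]
Op 6: C0 read [C0 read from I: others=['C1=M'] -> C0=S, others downsized to S] -> [S,S]
Op 7: C1 read [C1 read: already in S, no change] -> [S,S]
Op 8: C0 read [C0 read: already in S, no change] -> [S,S]
Op 9: C0 read [C0 read: already in S, no change] -> [S,S]

Answer: S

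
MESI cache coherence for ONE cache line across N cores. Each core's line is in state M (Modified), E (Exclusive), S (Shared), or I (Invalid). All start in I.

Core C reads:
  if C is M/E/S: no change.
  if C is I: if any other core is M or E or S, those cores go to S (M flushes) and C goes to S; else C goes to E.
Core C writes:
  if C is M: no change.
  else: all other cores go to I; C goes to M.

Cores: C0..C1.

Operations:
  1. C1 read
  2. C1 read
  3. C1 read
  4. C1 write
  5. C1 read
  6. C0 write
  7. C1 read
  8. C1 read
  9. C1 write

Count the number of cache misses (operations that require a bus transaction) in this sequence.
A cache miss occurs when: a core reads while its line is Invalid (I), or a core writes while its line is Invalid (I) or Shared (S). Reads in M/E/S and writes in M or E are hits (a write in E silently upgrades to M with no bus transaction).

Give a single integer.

Op 1: C1 read [C1 read from I: no other sharers -> C1=E (exclusive)] -> [I,E] [MISS #1: read from I]
Op 2: C1 read [C1 read: already in E, no change] -> [I,E] [hit: read from E]
Op 3: C1 read [C1 read: already in E, no change] -> [I,E] [hit: read from E]
Op 4: C1 write [C1 write: invalidate none -> C1=M] -> [I,M] [hit: write from E is a silent E->M upgrade, no bus transaction]
Op 5: C1 read [C1 read: already in M, no change] -> [I,M] [hit: read from M]
Op 6: C0 write [C0 write: invalidate ['C1=M'] -> C0=M] -> [M,I] [MISS #2: write from I]
Op 7: C1 read [C1 read from I: others=['C0=M'] -> C1=S, others downsized to S] -> [S,S] [MISS #3: read from I]
Op 8: C1 read [C1 read: already in S, no change] -> [S,S] [hit: read from S]
Op 9: C1 write [C1 write: invalidate ['C0=S'] -> C1=M] -> [I,M] [MISS #4: write from S]

Answer: 4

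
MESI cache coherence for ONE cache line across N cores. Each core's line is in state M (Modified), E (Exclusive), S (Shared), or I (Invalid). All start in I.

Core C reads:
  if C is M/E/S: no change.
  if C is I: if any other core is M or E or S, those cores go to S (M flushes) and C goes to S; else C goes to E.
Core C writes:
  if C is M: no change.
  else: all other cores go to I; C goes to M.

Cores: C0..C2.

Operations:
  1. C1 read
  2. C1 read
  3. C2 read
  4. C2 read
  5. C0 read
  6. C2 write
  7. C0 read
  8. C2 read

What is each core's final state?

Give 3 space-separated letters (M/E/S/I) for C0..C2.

Op 1: C1 read [C1 read from I: no other sharers -> C1=E (exclusive)] -> [I,E,I]
Op 2: C1 read [C1 read: already in E, no change] -> [I,E,I]
Op 3: C2 read [C2 read from I: others=['C1=E'] -> C2=S, others downsized to S] -> [I,S,S]
Op 4: C2 read [C2 read: already in S, no change] -> [I,S,S]
Op 5: C0 read [C0 read from I: others=['C1=S', 'C2=S'] -> C0=S, others downsized to S] -> [S,S,S]
Op 6: C2 write [C2 write: invalidate ['C0=S', 'C1=S'] -> C2=M] -> [I,I,M]
Op 7: C0 read [C0 read from I: others=['C2=M'] -> C0=S, others downsized to S] -> [S,I,S]
Op 8: C2 read [C2 read: already in S, no change] -> [S,I,S]

Answer: S I S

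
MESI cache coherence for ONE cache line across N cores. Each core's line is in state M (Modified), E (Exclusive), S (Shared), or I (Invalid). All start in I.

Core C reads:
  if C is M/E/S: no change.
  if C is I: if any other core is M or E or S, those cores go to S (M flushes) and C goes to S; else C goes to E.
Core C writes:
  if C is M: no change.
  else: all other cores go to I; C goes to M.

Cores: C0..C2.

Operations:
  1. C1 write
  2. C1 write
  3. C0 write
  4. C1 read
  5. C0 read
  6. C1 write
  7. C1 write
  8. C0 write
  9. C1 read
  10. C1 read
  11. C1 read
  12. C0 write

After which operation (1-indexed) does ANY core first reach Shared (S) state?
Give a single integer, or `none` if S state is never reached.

Answer: 4

Derivation:
Op 1: C1 write [C1 write: invalidate none -> C1=M] -> [I,M,I]
Op 2: C1 write [C1 write: already M (modified), no change] -> [I,M,I]
Op 3: C0 write [C0 write: invalidate ['C1=M'] -> C0=M] -> [M,I,I]
Op 4: C1 read [C1 read from I: others=['C0=M'] -> C1=S, others downsized to S] -> [S,S,I]
  -> First S state at op 4; remaining ops need not be traced.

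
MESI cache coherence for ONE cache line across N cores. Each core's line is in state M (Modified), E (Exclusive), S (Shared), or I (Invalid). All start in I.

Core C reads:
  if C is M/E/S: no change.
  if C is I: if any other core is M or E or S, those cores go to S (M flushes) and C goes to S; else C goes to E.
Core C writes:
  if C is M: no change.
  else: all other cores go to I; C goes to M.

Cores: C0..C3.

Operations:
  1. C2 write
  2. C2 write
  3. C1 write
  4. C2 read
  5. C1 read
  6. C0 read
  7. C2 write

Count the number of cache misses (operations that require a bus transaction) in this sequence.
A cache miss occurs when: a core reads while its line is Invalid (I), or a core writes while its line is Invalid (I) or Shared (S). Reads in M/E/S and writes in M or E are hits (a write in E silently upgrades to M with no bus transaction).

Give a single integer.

Op 1: C2 write [C2 write: invalidate none -> C2=M] -> [I,I,M,I] [MISS #1: write from I]
Op 2: C2 write [C2 write: already M (modified), no change] -> [I,I,M,I] [hit: write from M]
Op 3: C1 write [C1 write: invalidate ['C2=M'] -> C1=M] -> [I,M,I,I] [MISS #2: write from I]
Op 4: C2 read [C2 read from I: others=['C1=M'] -> C2=S, others downsized to S] -> [I,S,S,I] [MISS #3: read from I]
Op 5: C1 read [C1 read: already in S, no change] -> [I,S,S,I] [hit: read from S]
Op 6: C0 read [C0 read from I: others=['C1=S', 'C2=S'] -> C0=S, others downsized to S] -> [S,S,S,I] [MISS #4: read from I]
Op 7: C2 write [C2 write: invalidate ['C0=S', 'C1=S'] -> C2=M] -> [I,I,M,I] [MISS #5: write from S]

Answer: 5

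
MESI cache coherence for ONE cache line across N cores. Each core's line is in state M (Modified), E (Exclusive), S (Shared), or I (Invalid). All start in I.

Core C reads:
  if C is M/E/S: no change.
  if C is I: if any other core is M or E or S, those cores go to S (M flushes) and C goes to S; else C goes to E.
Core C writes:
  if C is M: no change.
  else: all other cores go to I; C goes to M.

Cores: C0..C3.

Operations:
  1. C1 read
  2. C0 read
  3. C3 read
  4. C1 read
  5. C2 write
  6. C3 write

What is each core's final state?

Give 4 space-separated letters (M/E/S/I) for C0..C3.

Answer: I I I M

Derivation:
Op 1: C1 read [C1 read from I: no other sharers -> C1=E (exclusive)] -> [I,E,I,I]
Op 2: C0 read [C0 read from I: others=['C1=E'] -> C0=S, others downsized to S] -> [S,S,I,I]
Op 3: C3 read [C3 read from I: others=['C0=S', 'C1=S'] -> C3=S, others downsized to S] -> [S,S,I,S]
Op 4: C1 read [C1 read: already in S, no change] -> [S,S,I,S]
Op 5: C2 write [C2 write: invalidate ['C0=S', 'C1=S', 'C3=S'] -> C2=M] -> [I,I,M,I]
Op 6: C3 write [C3 write: invalidate ['C2=M'] -> C3=M] -> [I,I,I,M]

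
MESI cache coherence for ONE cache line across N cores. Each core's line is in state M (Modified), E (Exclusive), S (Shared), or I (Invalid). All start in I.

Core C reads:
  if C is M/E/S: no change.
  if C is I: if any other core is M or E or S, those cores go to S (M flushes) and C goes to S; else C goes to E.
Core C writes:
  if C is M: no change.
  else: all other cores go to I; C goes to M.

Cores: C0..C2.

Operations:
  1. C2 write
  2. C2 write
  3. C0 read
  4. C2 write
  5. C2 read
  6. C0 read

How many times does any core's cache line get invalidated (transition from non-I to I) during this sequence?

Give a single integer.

Answer: 1

Derivation:
Op 1: C2 write [C2 write: invalidate none -> C2=M] -> [I,I,M] (invalidations this op: 0; running total: 0)
Op 2: C2 write [C2 write: already M (modified), no change] -> [I,I,M] (invalidations this op: 0; running total: 0)
Op 3: C0 read [C0 read from I: others=['C2=M'] -> C0=S, others downsized to S] -> [S,I,S] (invalidations this op: 0; running total: 0)
Op 4: C2 write [C2 write: invalidate ['C0=S'] -> C2=M] -> [I,I,M] (invalidations this op: 1; running total: 1)
Op 5: C2 read [C2 read: already in M, no change] -> [I,I,M] (invalidations this op: 0; running total: 1)
Op 6: C0 read [C0 read from I: others=['C2=M'] -> C0=S, others downsized to S] -> [S,I,S] (invalidations this op: 0; running total: 1)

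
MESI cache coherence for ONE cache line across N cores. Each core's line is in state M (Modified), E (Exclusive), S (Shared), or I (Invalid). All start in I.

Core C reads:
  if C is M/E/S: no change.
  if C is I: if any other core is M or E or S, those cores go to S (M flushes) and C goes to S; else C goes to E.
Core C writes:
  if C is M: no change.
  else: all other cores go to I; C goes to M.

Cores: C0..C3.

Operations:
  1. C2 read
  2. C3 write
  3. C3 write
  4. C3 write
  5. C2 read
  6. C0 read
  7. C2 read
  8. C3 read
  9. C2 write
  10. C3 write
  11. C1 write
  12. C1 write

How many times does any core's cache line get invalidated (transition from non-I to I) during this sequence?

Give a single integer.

Op 1: C2 read [C2 read from I: no other sharers -> C2=E (exclusive)] -> [I,I,E,I] (invalidations this op: 0; running total: 0)
Op 2: C3 write [C3 write: invalidate ['C2=E'] -> C3=M] -> [I,I,I,M] (invalidations this op: 1; running total: 1)
Op 3: C3 write [C3 write: already M (modified), no change] -> [I,I,I,M] (invalidations this op: 0; running total: 1)
Op 4: C3 write [C3 write: already M (modified), no change] -> [I,I,I,M] (invalidations this op: 0; running total: 1)
Op 5: C2 read [C2 read from I: others=['C3=M'] -> C2=S, others downsized to S] -> [I,I,S,S] (invalidations this op: 0; running total: 1)
Op 6: C0 read [C0 read from I: others=['C2=S', 'C3=S'] -> C0=S, others downsized to S] -> [S,I,S,S] (invalidations this op: 0; running total: 1)
Op 7: C2 read [C2 read: already in S, no change] -> [S,I,S,S] (invalidations this op: 0; running total: 1)
Op 8: C3 read [C3 read: already in S, no change] -> [S,I,S,S] (invalidations this op: 0; running total: 1)
Op 9: C2 write [C2 write: invalidate ['C0=S', 'C3=S'] -> C2=M] -> [I,I,M,I] (invalidations this op: 2; running total: 3)
Op 10: C3 write [C3 write: invalidate ['C2=M'] -> C3=M] -> [I,I,I,M] (invalidations this op: 1; running total: 4)
Op 11: C1 write [C1 write: invalidate ['C3=M'] -> C1=M] -> [I,M,I,I] (invalidations this op: 1; running total: 5)
Op 12: C1 write [C1 write: already M (modified), no change] -> [I,M,I,I] (invalidations this op: 0; running total: 5)

Answer: 5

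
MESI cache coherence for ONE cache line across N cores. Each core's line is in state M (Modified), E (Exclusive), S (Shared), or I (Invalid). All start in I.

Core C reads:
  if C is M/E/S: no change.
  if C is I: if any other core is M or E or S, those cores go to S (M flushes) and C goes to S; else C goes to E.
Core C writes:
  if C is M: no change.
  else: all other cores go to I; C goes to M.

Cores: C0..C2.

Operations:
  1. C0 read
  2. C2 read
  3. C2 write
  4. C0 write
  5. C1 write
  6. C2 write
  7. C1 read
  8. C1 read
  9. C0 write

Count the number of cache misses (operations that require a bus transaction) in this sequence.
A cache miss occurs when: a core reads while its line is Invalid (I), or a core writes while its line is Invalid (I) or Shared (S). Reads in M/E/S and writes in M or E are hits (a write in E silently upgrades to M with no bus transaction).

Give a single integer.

Op 1: C0 read [C0 read from I: no other sharers -> C0=E (exclusive)] -> [E,I,I] [MISS #1: read from I]
Op 2: C2 read [C2 read from I: others=['C0=E'] -> C2=S, others downsized to S] -> [S,I,S] [MISS #2: read from I]
Op 3: C2 write [C2 write: invalidate ['C0=S'] -> C2=M] -> [I,I,M] [MISS #3: write from S]
Op 4: C0 write [C0 write: invalidate ['C2=M'] -> C0=M] -> [M,I,I] [MISS #4: write from I]
Op 5: C1 write [C1 write: invalidate ['C0=M'] -> C1=M] -> [I,M,I] [MISS #5: write from I]
Op 6: C2 write [C2 write: invalidate ['C1=M'] -> C2=M] -> [I,I,M] [MISS #6: write from I]
Op 7: C1 read [C1 read from I: others=['C2=M'] -> C1=S, others downsized to S] -> [I,S,S] [MISS #7: read from I]
Op 8: C1 read [C1 read: already in S, no change] -> [I,S,S] [hit: read from S]
Op 9: C0 write [C0 write: invalidate ['C1=S', 'C2=S'] -> C0=M] -> [M,I,I] [MISS #8: write from I]

Answer: 8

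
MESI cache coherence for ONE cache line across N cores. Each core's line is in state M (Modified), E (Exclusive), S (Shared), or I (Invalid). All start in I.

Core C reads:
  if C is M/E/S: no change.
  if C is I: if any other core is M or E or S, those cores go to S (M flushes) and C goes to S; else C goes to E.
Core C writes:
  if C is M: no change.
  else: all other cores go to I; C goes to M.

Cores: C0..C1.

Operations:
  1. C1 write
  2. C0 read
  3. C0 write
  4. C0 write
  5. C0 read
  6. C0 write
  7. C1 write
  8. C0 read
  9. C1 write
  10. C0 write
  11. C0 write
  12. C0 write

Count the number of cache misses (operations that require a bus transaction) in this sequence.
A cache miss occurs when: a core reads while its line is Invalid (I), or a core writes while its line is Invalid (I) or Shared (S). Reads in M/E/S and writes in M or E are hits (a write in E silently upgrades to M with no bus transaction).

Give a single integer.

Answer: 7

Derivation:
Op 1: C1 write [C1 write: invalidate none -> C1=M] -> [I,M] [MISS #1: write from I]
Op 2: C0 read [C0 read from I: others=['C1=M'] -> C0=S, others downsized to S] -> [S,S] [MISS #2: read from I]
Op 3: C0 write [C0 write: invalidate ['C1=S'] -> C0=M] -> [M,I] [MISS #3: write from S]
Op 4: C0 write [C0 write: already M (modified), no change] -> [M,I] [hit: write from M]
Op 5: C0 read [C0 read: already in M, no change] -> [M,I] [hit: read from M]
Op 6: C0 write [C0 write: already M (modified), no change] -> [M,I] [hit: write from M]
Op 7: C1 write [C1 write: invalidate ['C0=M'] -> C1=M] -> [I,M] [MISS #4: write from I]
Op 8: C0 read [C0 read from I: others=['C1=M'] -> C0=S, others downsized to S] -> [S,S] [MISS #5: read from I]
Op 9: C1 write [C1 write: invalidate ['C0=S'] -> C1=M] -> [I,M] [MISS #6: write from S]
Op 10: C0 write [C0 write: invalidate ['C1=M'] -> C0=M] -> [M,I] [MISS #7: write from I]
Op 11: C0 write [C0 write: already M (modified), no change] -> [M,I] [hit: write from M]
Op 12: C0 write [C0 write: already M (modified), no change] -> [M,I] [hit: write from M]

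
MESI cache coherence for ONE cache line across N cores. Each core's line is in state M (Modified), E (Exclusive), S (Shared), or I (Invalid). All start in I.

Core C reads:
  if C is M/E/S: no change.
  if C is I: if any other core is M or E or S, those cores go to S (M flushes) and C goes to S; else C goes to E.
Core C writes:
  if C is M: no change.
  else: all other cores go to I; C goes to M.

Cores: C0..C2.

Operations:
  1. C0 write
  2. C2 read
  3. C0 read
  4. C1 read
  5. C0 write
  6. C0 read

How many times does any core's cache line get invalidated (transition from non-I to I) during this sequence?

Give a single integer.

Op 1: C0 write [C0 write: invalidate none -> C0=M] -> [M,I,I] (invalidations this op: 0; running total: 0)
Op 2: C2 read [C2 read from I: others=['C0=M'] -> C2=S, others downsized to S] -> [S,I,S] (invalidations this op: 0; running total: 0)
Op 3: C0 read [C0 read: already in S, no change] -> [S,I,S] (invalidations this op: 0; running total: 0)
Op 4: C1 read [C1 read from I: others=['C0=S', 'C2=S'] -> C1=S, others downsized to S] -> [S,S,S] (invalidations this op: 0; running total: 0)
Op 5: C0 write [C0 write: invalidate ['C1=S', 'C2=S'] -> C0=M] -> [M,I,I] (invalidations this op: 2; running total: 2)
Op 6: C0 read [C0 read: already in M, no change] -> [M,I,I] (invalidations this op: 0; running total: 2)

Answer: 2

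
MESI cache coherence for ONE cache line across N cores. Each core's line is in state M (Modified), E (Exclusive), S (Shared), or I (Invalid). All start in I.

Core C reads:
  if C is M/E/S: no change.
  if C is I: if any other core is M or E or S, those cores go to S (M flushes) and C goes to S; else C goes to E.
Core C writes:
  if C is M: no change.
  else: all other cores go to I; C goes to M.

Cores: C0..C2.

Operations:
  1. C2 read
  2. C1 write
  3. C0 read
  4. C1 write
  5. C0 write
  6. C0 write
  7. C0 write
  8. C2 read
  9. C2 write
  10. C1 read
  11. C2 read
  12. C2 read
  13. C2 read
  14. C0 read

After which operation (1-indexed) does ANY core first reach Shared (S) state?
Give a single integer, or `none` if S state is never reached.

Answer: 3

Derivation:
Op 1: C2 read [C2 read from I: no other sharers -> C2=E (exclusive)] -> [I,I,E]
Op 2: C1 write [C1 write: invalidate ['C2=E'] -> C1=M] -> [I,M,I]
Op 3: C0 read [C0 read from I: others=['C1=M'] -> C0=S, others downsized to S] -> [S,S,I]
  -> First S state at op 3; remaining ops need not be traced.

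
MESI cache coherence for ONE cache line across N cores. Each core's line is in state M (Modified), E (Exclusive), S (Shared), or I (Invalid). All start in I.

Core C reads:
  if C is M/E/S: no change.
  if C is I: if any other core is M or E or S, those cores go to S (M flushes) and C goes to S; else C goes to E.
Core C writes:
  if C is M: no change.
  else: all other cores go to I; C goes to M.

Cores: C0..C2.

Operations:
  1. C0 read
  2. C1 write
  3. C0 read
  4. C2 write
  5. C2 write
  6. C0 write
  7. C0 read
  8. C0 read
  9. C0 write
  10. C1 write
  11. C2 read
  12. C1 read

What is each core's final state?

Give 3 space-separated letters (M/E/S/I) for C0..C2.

Answer: I S S

Derivation:
Op 1: C0 read [C0 read from I: no other sharers -> C0=E (exclusive)] -> [E,I,I]
Op 2: C1 write [C1 write: invalidate ['C0=E'] -> C1=M] -> [I,M,I]
Op 3: C0 read [C0 read from I: others=['C1=M'] -> C0=S, others downsized to S] -> [S,S,I]
Op 4: C2 write [C2 write: invalidate ['C0=S', 'C1=S'] -> C2=M] -> [I,I,M]
Op 5: C2 write [C2 write: already M (modified), no change] -> [I,I,M]
Op 6: C0 write [C0 write: invalidate ['C2=M'] -> C0=M] -> [M,I,I]
Op 7: C0 read [C0 read: already in M, no change] -> [M,I,I]
Op 8: C0 read [C0 read: already in M, no change] -> [M,I,I]
Op 9: C0 write [C0 write: already M (modified), no change] -> [M,I,I]
Op 10: C1 write [C1 write: invalidate ['C0=M'] -> C1=M] -> [I,M,I]
Op 11: C2 read [C2 read from I: others=['C1=M'] -> C2=S, others downsized to S] -> [I,S,S]
Op 12: C1 read [C1 read: already in S, no change] -> [I,S,S]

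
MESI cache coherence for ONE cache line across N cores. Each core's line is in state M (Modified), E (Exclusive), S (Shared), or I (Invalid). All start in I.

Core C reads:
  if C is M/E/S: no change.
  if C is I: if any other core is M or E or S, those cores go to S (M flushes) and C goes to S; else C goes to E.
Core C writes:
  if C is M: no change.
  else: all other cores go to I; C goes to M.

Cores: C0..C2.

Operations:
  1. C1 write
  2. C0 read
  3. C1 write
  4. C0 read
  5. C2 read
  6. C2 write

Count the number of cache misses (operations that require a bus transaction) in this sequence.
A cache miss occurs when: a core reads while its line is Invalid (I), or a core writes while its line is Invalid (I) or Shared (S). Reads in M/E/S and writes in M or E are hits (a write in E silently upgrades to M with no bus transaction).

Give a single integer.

Answer: 6

Derivation:
Op 1: C1 write [C1 write: invalidate none -> C1=M] -> [I,M,I] [MISS #1: write from I]
Op 2: C0 read [C0 read from I: others=['C1=M'] -> C0=S, others downsized to S] -> [S,S,I] [MISS #2: read from I]
Op 3: C1 write [C1 write: invalidate ['C0=S'] -> C1=M] -> [I,M,I] [MISS #3: write from S]
Op 4: C0 read [C0 read from I: others=['C1=M'] -> C0=S, others downsized to S] -> [S,S,I] [MISS #4: read from I]
Op 5: C2 read [C2 read from I: others=['C0=S', 'C1=S'] -> C2=S, others downsized to S] -> [S,S,S] [MISS #5: read from I]
Op 6: C2 write [C2 write: invalidate ['C0=S', 'C1=S'] -> C2=M] -> [I,I,M] [MISS #6: write from S]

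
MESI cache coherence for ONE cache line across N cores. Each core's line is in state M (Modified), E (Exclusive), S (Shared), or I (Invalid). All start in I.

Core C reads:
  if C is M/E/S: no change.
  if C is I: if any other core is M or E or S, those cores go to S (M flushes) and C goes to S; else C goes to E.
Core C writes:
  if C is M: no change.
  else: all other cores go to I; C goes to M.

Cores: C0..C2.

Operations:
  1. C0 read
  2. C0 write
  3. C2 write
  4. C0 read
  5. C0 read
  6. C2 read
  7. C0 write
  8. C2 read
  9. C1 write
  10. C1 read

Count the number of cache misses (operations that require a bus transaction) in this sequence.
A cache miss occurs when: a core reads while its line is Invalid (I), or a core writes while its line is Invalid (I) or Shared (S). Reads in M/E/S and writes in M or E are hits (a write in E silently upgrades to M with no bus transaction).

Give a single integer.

Answer: 6

Derivation:
Op 1: C0 read [C0 read from I: no other sharers -> C0=E (exclusive)] -> [E,I,I] [MISS #1: read from I]
Op 2: C0 write [C0 write: invalidate none -> C0=M] -> [M,I,I] [hit: write from E is a silent E->M upgrade, no bus transaction]
Op 3: C2 write [C2 write: invalidate ['C0=M'] -> C2=M] -> [I,I,M] [MISS #2: write from I]
Op 4: C0 read [C0 read from I: others=['C2=M'] -> C0=S, others downsized to S] -> [S,I,S] [MISS #3: read from I]
Op 5: C0 read [C0 read: already in S, no change] -> [S,I,S] [hit: read from S]
Op 6: C2 read [C2 read: already in S, no change] -> [S,I,S] [hit: read from S]
Op 7: C0 write [C0 write: invalidate ['C2=S'] -> C0=M] -> [M,I,I] [MISS #4: write from S]
Op 8: C2 read [C2 read from I: others=['C0=M'] -> C2=S, others downsized to S] -> [S,I,S] [MISS #5: read from I]
Op 9: C1 write [C1 write: invalidate ['C0=S', 'C2=S'] -> C1=M] -> [I,M,I] [MISS #6: write from I]
Op 10: C1 read [C1 read: already in M, no change] -> [I,M,I] [hit: read from M]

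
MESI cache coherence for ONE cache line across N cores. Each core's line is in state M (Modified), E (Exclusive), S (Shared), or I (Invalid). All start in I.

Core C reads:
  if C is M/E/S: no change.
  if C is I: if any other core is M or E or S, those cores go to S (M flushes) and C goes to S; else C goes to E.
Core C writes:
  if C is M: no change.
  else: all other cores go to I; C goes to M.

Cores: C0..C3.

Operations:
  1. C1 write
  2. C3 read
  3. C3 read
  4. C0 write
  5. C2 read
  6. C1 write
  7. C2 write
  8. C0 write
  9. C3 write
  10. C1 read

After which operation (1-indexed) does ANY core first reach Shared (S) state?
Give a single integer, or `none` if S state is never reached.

Op 1: C1 write [C1 write: invalidate none -> C1=M] -> [I,M,I,I]
Op 2: C3 read [C3 read from I: others=['C1=M'] -> C3=S, others downsized to S] -> [I,S,I,S]
  -> First S state at op 2; remaining ops need not be traced.

Answer: 2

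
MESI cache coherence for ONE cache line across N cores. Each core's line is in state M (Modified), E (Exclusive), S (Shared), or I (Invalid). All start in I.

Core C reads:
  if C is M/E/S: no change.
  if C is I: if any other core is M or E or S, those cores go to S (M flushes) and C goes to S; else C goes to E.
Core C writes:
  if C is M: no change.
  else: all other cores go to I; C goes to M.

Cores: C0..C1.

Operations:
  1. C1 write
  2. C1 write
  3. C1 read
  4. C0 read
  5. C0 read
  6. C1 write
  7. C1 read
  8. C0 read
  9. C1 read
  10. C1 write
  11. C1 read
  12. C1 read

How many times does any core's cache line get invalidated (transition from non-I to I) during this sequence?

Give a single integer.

Op 1: C1 write [C1 write: invalidate none -> C1=M] -> [I,M] (invalidations this op: 0; running total: 0)
Op 2: C1 write [C1 write: already M (modified), no change] -> [I,M] (invalidations this op: 0; running total: 0)
Op 3: C1 read [C1 read: already in M, no change] -> [I,M] (invalidations this op: 0; running total: 0)
Op 4: C0 read [C0 read from I: others=['C1=M'] -> C0=S, others downsized to S] -> [S,S] (invalidations this op: 0; running total: 0)
Op 5: C0 read [C0 read: already in S, no change] -> [S,S] (invalidations this op: 0; running total: 0)
Op 6: C1 write [C1 write: invalidate ['C0=S'] -> C1=M] -> [I,M] (invalidations this op: 1; running total: 1)
Op 7: C1 read [C1 read: already in M, no change] -> [I,M] (invalidations this op: 0; running total: 1)
Op 8: C0 read [C0 read from I: others=['C1=M'] -> C0=S, others downsized to S] -> [S,S] (invalidations this op: 0; running total: 1)
Op 9: C1 read [C1 read: already in S, no change] -> [S,S] (invalidations this op: 0; running total: 1)
Op 10: C1 write [C1 write: invalidate ['C0=S'] -> C1=M] -> [I,M] (invalidations this op: 1; running total: 2)
Op 11: C1 read [C1 read: already in M, no change] -> [I,M] (invalidations this op: 0; running total: 2)
Op 12: C1 read [C1 read: already in M, no change] -> [I,M] (invalidations this op: 0; running total: 2)

Answer: 2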